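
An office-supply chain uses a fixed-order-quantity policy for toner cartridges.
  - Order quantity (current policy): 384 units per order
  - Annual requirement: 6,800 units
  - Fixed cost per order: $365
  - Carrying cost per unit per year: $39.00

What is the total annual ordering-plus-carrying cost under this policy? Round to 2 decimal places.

Orders/yr = 6,800/384 = 17.708; ordering cost = 17.708 × $365 = $6,463.54
Average inventory = 384/2 = 192; holding cost = 192 × $39 = $7,488.00
Total = $6,463.54 + $7,488.00 = $13,951.54

$13,951.54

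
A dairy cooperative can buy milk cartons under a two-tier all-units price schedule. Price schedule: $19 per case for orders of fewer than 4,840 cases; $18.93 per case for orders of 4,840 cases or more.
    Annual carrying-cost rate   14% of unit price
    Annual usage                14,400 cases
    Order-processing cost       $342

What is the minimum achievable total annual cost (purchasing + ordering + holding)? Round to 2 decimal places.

$278,718.59

H₁ = 14%×$19 = $2.6600;  H₂ = 14%×$18.93 = $2.6502
EOQ₁ = √(2×14,400×342/2.6600) = 1,924.28  (< 4,840, feasible at tier 1)
EOQ₂ = √(2×14,400×342/2.6502) = 1,927.84  (< 4,840 → use Q = 4,840 at tier-2 price)
TC(tier 1 (EOQ₁), Q≈1,924.3) = $278,718.59
TC(tier 2, Q≈4,840.0) = $280,023.00
Minimum at tier 1 (EOQ₁): $278,718.59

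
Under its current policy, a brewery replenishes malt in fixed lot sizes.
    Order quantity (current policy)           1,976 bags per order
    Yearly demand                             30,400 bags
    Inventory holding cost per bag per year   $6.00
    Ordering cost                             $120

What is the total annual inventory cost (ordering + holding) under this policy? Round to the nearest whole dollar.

Orders/yr = 30,400/1,976 = 15.385; ordering cost = 15.385 × $120 = $1,846.15
Average inventory = 1,976/2 = 988; holding cost = 988 × $6 = $5,928.00
Total = $1,846.15 + $5,928.00 = $7,774.15

$7,774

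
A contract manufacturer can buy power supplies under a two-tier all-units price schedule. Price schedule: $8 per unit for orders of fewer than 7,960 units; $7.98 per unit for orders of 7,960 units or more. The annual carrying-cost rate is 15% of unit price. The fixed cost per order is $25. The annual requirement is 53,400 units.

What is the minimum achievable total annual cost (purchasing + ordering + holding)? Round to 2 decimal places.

$428,989.97

H₁ = 15%×$8 = $1.2000;  H₂ = 15%×$7.98 = $1.1970
EOQ₁ = √(2×53,400×25/1.2000) = 1,491.64  (< 7,960, feasible at tier 1)
EOQ₂ = √(2×53,400×25/1.1970) = 1,493.51  (< 7,960 → use Q = 7,960 at tier-2 price)
TC(tier 1 (EOQ₁), Q≈1,491.6) = $428,989.97
TC(tier 2, Q≈7,960.0) = $431,063.77
Minimum at tier 1 (EOQ₁): $428,989.97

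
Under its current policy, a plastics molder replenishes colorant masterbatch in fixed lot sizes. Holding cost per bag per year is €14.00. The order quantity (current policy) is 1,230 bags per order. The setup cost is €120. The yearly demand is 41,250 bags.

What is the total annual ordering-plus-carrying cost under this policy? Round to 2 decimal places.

€12,634.39

Orders/yr = 41,250/1,230 = 33.537; ordering cost = 33.537 × €120 = €4,024.39
Average inventory = 1,230/2 = 615; holding cost = 615 × €14 = €8,610.00
Total = €4,024.39 + €8,610.00 = €12,634.39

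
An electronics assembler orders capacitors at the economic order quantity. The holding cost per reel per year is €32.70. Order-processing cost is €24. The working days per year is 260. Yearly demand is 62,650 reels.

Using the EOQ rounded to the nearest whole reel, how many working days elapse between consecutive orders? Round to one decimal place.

EOQ = √(2DS/H) = √(2 × 62,650 × 24 / 32.7)
    = √(91,963.30) ≈ 303.25 → Q = 303 reels
Cycle time = (working days × Q)/D = (260 × 303) / 62,650 = 1.257 days

1.3 days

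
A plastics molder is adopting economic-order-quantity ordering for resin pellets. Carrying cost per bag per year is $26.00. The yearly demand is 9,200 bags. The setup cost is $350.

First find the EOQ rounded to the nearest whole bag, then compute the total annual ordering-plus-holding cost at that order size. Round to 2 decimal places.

$12,939.86

2DS/H = 2·9,200·350/26 = 247,692.31
EOQ = √247,692.31 ≈ 497.69 → Q = 498 bags
Annual ordering cost = (D/Q)·S = (9,200/498) × 350 = $6,465.86
Annual holding cost  = (Q/2)·H = (498/2) × 26 = $6,474.00
Total = $6,465.86 + $6,474.00 = $12,939.86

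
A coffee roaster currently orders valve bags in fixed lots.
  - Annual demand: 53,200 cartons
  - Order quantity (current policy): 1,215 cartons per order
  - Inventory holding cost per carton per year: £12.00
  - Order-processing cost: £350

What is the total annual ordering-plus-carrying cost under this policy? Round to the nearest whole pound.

Ordering: D/Q × S = 53,200/1,215 × £350 = £15,325.10
Holding:  Q/2 × H = 1,215/2 × £12 = £7,290.00
Total = £15,325.10 + £7,290.00 = £22,615.10

£22,615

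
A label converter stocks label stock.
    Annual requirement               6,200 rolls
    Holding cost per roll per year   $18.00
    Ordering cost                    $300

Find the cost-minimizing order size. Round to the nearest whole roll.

Q* = √(2·D·S / H) = √(2·6,200·300 / 18) = √206,666.7 ≈ 454.61

455 rolls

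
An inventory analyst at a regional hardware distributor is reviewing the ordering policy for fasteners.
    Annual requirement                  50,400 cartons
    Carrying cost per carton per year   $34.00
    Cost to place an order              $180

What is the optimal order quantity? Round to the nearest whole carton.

2DS/H = 2·50,400·180/34 = 533,647.06
EOQ = √533,647.06 ≈ 730.51

731 cartons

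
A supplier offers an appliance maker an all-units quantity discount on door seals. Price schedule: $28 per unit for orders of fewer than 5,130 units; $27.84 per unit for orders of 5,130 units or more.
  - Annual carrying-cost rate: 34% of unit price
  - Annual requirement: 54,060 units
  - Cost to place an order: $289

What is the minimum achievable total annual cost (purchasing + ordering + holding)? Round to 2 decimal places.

H₁ = 34%×$28 = $9.5200;  H₂ = 34%×$27.84 = $9.4656
EOQ₁ = √(2×54,060×289/9.5200) = 1,811.69  (< 5,130, feasible at tier 1)
EOQ₂ = √(2×54,060×289/9.4656) = 1,816.89  (< 5,130 → use Q = 5,130 at tier-2 price)
TC(tier 1 (EOQ₁), Q≈1,811.7) = $1,530,927.27
TC(tier 2, Q≈5,130.0) = $1,532,355.15
Minimum at tier 1 (EOQ₁): $1,530,927.27

$1,530,927.27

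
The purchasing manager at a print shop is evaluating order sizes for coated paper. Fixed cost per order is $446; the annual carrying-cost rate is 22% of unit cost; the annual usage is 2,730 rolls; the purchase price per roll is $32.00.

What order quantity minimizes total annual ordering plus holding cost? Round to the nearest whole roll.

588 rolls

Holding cost per roll per year: H = 22% × $32 = $7.0400
Q* = √(2·D·S / H) = √(2·2,730·446 / 7.04) = √345,903.4 ≈ 588.14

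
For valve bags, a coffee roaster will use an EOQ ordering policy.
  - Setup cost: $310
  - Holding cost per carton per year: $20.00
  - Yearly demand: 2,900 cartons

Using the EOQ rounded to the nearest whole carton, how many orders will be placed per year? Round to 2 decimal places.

Q* = √(2·D·S / H) = √(2·2,900·310 / 20) = √89,900.0 ≈ 299.83 → Q = 300
Orders per year = D/Q = 2,900 / 300 = 9.667

9.67 orders per year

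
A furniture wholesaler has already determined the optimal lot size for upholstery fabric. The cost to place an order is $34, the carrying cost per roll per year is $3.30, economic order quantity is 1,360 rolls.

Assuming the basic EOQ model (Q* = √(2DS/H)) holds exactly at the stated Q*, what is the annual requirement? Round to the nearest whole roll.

89,760 rolls per year

From Q* = √(2DS/H) ⇒ Q*² = 2DS/H.
D = Q²H / (2S) = 1,360² × 3.3 / (2 × 34) = 89,760.00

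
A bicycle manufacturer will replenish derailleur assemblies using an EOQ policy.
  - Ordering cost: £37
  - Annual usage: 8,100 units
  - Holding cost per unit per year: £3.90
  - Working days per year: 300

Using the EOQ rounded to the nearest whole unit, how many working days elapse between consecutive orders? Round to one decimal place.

14.5 days

2DS/H = 2·8,100·37/3.9 = 153,692.31
EOQ = √153,692.31 ≈ 392.04 → Q = 392 units
Days between orders = 300 / (D/Q) = 300 / 20.663 ≈ 14.519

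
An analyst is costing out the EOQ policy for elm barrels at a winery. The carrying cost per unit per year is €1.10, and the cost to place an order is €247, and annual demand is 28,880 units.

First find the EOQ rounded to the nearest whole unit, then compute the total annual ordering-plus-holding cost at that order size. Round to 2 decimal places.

Optimal lot size Q* = (2 × 28,880 × €247 / €1.1)^½ ≈ 3,601.35 → Q = 3,601 units
Orders/yr = 28,880/3,601 = 8.020; ordering cost = 8.020 × €247 = €1,980.94
Average inventory = 3,601/2 = 1800.5; holding cost = 1800.5 × €1.1 = €1,980.55
Total = €1,980.94 + €1,980.55 = €3,961.49

€3,961.49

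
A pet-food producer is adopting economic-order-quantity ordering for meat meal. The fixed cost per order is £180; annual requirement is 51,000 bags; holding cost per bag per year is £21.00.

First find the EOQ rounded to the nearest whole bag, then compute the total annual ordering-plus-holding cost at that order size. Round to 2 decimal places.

£19,635.68

Q* = √(2·D·S / H) = √(2·51,000·180 / 21) = √874,285.7 ≈ 935.03 → Q = 935 bags
Ordering: D/Q × S = 51,000/935 × £180 = £9,818.18
Holding:  Q/2 × H = 935/2 × £21 = £9,817.50
Total = £9,818.18 + £9,817.50 = £19,635.68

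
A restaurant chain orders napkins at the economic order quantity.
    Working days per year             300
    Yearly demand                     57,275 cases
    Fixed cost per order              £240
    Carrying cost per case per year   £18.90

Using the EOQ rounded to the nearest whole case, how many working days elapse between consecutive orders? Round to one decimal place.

6.3 days

EOQ = √(2DS/H) = √(2 × 57,275 × 240 / 18.9)
    = √(1,454,603.17) ≈ 1,206.07 → Q = 1,206 cases
Days between orders = 300 / (D/Q) = 300 / 47.492 ≈ 6.317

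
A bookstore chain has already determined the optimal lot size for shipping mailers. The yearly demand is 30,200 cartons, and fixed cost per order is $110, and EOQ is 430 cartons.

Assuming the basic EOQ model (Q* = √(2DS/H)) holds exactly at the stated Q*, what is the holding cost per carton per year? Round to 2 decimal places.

EOQ relation: Q² = 2DS/H, so rearrange for the unknown.
H = 2DS / Q² = 2 × 30,200 × 110 / 430² = 35.9329

$35.93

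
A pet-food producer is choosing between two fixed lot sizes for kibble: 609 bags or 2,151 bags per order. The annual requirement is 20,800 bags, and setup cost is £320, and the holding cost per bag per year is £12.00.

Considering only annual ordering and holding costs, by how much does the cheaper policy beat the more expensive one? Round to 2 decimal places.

£1,416.98

TC(Q) = (D/Q)S + (Q/2)H
TC(609) = (20,800/609)×320 + (609/2)×12 = £14,583.39
TC(2,151) = (20,800/2,151)×320 + (2,151/2)×12 = £16,000.37
|ΔTC| = |£14,583.39 − £16,000.37| = £1,416.98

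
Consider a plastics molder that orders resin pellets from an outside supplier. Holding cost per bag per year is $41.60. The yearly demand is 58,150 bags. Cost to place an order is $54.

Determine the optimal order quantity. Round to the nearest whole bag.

Optimal lot size Q* = (2 × 58,150 × $54 / $41.6)^½ ≈ 388.54

389 bags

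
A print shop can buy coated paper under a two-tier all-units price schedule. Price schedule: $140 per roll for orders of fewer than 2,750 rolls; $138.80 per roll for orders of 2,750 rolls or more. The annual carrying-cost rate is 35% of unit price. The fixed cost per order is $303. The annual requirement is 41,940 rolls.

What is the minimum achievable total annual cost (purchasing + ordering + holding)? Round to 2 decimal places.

$5,892,690.53

H₁ = 35%×$140 = $49.0000;  H₂ = 35%×$138.80 = $48.5800
EOQ₁ = √(2×41,940×303/49.0000) = 720.20  (< 2,750, feasible at tier 1)
EOQ₂ = √(2×41,940×303/48.5800) = 723.31  (< 2,750 → use Q = 2,750 at tier-2 price)
TC(tier 1 (EOQ₁), Q≈720.2) = $5,906,889.75
TC(tier 2, Q≈2,750.0) = $5,892,690.53
Minimum at tier 2: $5,892,690.53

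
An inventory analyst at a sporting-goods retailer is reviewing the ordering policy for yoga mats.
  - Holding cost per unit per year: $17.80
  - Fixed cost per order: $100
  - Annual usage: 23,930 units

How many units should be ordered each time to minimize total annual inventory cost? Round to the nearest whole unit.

EOQ = √(2DS/H) = √(2 × 23,930 × 100 / 17.8)
    = √(268,876.40) ≈ 518.53

519 units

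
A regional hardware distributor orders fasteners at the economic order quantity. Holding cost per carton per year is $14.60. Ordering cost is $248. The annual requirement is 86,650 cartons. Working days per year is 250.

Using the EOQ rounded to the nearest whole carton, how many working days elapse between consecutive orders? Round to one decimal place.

5.0 days

Optimal lot size Q* = (2 × 86,650 × $248 / $14.6)^½ ≈ 1,715.73 → Q = 1,716 cartons
Days between orders = 250 / (D/Q) = 250 / 50.495 ≈ 4.951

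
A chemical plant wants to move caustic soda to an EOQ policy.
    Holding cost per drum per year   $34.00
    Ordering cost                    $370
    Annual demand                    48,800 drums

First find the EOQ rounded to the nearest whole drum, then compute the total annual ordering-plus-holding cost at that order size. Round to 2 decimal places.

$35,040.09

Optimal lot size Q* = (2 × 48,800 × $370 / $34)^½ ≈ 1,030.59 → Q = 1,031 drums
Ordering: D/Q × S = 48,800/1,031 × $370 = $17,513.09
Holding:  Q/2 × H = 1,031/2 × $34 = $17,527.00
Total = $17,513.09 + $17,527.00 = $35,040.09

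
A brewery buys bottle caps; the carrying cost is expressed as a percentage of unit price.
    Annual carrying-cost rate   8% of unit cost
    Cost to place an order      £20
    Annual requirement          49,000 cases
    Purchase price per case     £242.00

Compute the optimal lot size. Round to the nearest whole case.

H = i·C = 0.08 × £242 = £19.3600 per case-year
Q* = √(2·D·S / H) = √(2·49,000·20 / 19.36) = √101,239.7 ≈ 318.18

318 cases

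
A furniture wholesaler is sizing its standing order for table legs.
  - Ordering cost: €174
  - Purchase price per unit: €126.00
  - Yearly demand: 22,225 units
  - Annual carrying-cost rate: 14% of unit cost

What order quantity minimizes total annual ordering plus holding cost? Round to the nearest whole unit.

H = i·C = 0.14 × €126 = €17.6400 per unit-year
Q* = √(2·D·S / H) = √(2·22,225·174 / 17.64) = √438,452.4 ≈ 662.16

662 units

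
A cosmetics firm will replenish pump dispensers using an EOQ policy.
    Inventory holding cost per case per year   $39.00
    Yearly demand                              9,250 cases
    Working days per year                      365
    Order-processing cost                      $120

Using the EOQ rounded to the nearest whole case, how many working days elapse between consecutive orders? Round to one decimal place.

9.4 days

EOQ = √(2DS/H) = √(2 × 9,250 × 120 / 39)
    = √(56,923.08) ≈ 238.59 → Q = 239 cases
T = Q/D × 365 days = 239/9,250 × 365 = 9.431 days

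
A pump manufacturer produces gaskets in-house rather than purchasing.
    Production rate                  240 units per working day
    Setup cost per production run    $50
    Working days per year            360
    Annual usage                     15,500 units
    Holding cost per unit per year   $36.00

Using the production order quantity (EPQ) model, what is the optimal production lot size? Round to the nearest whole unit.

d = 15,500/360 = 43.0556 units/day;  effective holding cost H(1 − d/p) = 36·(1 − 43.0556/240) = 29.54167
Q* = √(2DS / H_eff) = √(2·15,500·50 / 29.54167) ≈ 229.06

229 units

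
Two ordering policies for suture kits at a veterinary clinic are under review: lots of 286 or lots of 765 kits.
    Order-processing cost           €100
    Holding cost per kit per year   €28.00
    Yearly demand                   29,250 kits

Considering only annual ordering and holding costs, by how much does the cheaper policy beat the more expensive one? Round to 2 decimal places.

€302.26

For each Q, cost = (D/Q)·S + (Q/2)·H.
TC(286) = (29,250/286)×100 + (286/2)×28 = €14,231.27
TC(765) = (29,250/765)×100 + (765/2)×28 = €14,533.53
|ΔTC| = |€14,231.27 − €14,533.53| = €302.26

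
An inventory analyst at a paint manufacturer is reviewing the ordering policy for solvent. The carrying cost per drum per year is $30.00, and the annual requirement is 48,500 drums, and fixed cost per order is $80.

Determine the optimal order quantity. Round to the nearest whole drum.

509 drums

EOQ = √(2DS/H) = √(2 × 48,500 × 80 / 30)
    = √(258,666.67) ≈ 508.59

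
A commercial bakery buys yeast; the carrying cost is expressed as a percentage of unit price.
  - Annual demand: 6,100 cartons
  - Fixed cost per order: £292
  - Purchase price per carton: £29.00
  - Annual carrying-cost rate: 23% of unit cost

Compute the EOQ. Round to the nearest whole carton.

731 cartons

Carrying cost H = £29 × 23% = £6.6700/carton/yr
EOQ = √(2DS/H) = √(2 × 6,100 × 292 / 6.67)
    = √(534,092.95) ≈ 730.82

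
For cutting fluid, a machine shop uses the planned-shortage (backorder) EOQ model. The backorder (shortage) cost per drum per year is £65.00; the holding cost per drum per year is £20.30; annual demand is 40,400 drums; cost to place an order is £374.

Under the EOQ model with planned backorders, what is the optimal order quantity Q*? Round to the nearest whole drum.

1,398 drums

Q* = √(2DS/H) · √((H + b)/b)
   = √(2 × 40,400 × 374 / 20.3) · √((20.3 + 65) / 65)
   = 1,220.094 × 1.1456 ≈ 1,397.69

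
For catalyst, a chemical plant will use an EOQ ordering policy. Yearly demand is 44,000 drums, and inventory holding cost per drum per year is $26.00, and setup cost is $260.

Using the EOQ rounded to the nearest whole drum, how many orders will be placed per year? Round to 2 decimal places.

Q* = √(2·D·S / H) = √(2·44,000·260 / 26) = √880,000.0 ≈ 938.08 → Q = 938
Orders per year = D/Q = 44,000 / 938 = 46.908

46.91 orders per year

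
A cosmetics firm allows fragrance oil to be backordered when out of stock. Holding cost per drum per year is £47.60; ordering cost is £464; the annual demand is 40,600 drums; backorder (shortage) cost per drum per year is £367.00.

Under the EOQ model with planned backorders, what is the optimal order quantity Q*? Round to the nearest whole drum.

Basic EOQ = √(2·40,600·464/47.6) = 889.679
Backorder adjustment √((H+b)/b) = √((47.6+367)/367) = 1.0629
Q* = 889.679 × 1.0629 ≈ 945.62

946 drums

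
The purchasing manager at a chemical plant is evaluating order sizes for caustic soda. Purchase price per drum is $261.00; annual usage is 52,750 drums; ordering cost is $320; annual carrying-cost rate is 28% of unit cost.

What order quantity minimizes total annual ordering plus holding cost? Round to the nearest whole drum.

Carrying cost H = $261 × 28% = $73.0800/drum/yr
Q* = √(2·D·S / H) = √(2·52,750·320 / 73.08) = √461,959.5 ≈ 679.68

680 drums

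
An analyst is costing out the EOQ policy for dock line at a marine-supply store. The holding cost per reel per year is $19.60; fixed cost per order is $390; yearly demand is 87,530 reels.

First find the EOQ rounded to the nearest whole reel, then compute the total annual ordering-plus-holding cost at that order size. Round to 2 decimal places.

EOQ = √(2DS/H) = √(2 × 87,530 × 390 / 19.6)
    = √(3,483,336.73) ≈ 1,866.37 → Q = 1,866 reels
Annual ordering cost = (D/Q)·S = (87,530/1,866) × 390 = $18,294.05
Annual holding cost  = (Q/2)·H = (1,866/2) × 19.6 = $18,286.80
Total = $18,294.05 + $18,286.80 = $36,580.85

$36,580.85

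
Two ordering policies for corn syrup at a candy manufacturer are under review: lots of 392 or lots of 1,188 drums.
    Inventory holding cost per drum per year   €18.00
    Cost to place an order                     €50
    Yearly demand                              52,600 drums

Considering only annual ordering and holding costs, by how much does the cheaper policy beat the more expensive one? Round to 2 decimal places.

€2,668.62

Annual cost at Q: ordering D·S/Q plus holding Q·H/2.
TC(392) = (52,600/392)×50 + (392/2)×18 = €10,237.18
TC(1,188) = (52,600/1,188)×50 + (1,188/2)×18 = €12,905.80
Lots of 392 are cheaper by €2,668.62.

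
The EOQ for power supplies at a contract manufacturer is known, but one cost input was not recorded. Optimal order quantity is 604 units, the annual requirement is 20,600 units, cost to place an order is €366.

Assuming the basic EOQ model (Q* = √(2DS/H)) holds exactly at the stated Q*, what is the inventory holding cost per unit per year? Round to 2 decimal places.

€41.33

Since Q* = (2DS/H)^½, squaring gives Q*²·H = 2DS.
H = 2DS / Q² = 2 × 20,600 × 366 / 604² = 41.3337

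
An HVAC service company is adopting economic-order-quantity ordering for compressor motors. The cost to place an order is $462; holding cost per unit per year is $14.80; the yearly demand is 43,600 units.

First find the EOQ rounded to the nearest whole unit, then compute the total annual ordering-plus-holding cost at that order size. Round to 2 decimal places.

$24,418.00

EOQ = √(2DS/H) = √(2 × 43,600 × 462 / 14.8)
    = √(2,722,054.05) ≈ 1,649.86 → Q = 1,650 units
Annual ordering cost = (D/Q)·S = (43,600/1,650) × 462 = $12,208.00
Annual holding cost  = (Q/2)·H = (1,650/2) × 14.8 = $12,210.00
Total = $12,208.00 + $12,210.00 = $24,418.00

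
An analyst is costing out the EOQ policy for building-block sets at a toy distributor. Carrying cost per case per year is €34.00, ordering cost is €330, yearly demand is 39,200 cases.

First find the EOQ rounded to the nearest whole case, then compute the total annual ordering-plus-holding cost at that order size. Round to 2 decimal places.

€29,658.86

Q* = √(2·D·S / H) = √(2·39,200·330 / 34) = √760,941.2 ≈ 872.32 → Q = 872 cases
Ordering: D/Q × S = 39,200/872 × €330 = €14,834.86
Holding:  Q/2 × H = 872/2 × €34 = €14,824.00
Total = €14,834.86 + €14,824.00 = €29,658.86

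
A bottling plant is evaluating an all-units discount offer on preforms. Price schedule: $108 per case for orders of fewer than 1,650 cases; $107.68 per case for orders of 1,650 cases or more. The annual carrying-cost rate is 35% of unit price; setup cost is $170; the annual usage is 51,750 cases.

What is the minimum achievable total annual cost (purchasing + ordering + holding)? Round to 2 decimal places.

H₁ = 35%×$108 = $37.8000;  H₂ = 35%×$107.68 = $37.6880
EOQ₁ = √(2×51,750×170/37.8000) = 682.26  (< 1,650, feasible at tier 1)
EOQ₂ = √(2×51,750×170/37.6880) = 683.27  (< 1,650 → use Q = 1,650 at tier-2 price)
TC(tier 1 (EOQ₁), Q≈682.3) = $5,614,789.36
TC(tier 2, Q≈1,650.0) = $5,608,864.42
Minimum at tier 2: $5,608,864.42

$5,608,864.42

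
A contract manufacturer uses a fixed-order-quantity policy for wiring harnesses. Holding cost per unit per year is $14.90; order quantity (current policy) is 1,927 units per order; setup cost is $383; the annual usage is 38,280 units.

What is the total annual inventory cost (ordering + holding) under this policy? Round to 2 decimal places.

$21,964.47

Annual ordering cost = (D/Q)·S = (38,280/1,927) × 383 = $7,608.32
Annual holding cost  = (Q/2)·H = (1,927/2) × 14.9 = $14,356.15
Total = $7,608.32 + $14,356.15 = $21,964.47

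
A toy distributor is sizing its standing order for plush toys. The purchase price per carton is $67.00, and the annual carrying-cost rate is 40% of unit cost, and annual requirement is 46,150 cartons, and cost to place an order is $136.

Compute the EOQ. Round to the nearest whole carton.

Carrying cost H = $67 × 40% = $26.8000/carton/yr
Optimal lot size Q* = (2 × 46,150 × $136 / $26.8)^½ ≈ 684.39

684 cartons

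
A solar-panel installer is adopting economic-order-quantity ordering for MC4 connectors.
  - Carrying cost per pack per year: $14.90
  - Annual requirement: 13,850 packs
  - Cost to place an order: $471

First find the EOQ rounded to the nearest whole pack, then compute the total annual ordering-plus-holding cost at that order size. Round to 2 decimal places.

$13,942.59

2DS/H = 2·13,850·471/14.9 = 875,617.45
EOQ = √875,617.45 ≈ 935.74 → Q = 936 packs
Orders/yr = 13,850/936 = 14.797; ordering cost = 14.797 × $471 = $6,969.39
Average inventory = 936/2 = 468; holding cost = 468 × $14.9 = $6,973.20
Total = $6,969.39 + $6,973.20 = $13,942.59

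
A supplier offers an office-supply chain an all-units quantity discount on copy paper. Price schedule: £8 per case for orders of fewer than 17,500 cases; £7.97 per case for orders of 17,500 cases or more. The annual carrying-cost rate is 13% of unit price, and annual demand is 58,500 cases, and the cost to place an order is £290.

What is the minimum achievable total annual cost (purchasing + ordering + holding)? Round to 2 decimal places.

£473,940.30

H₁ = 13%×£8 = £1.0400;  H₂ = 13%×£7.97 = £1.0361
EOQ₁ = √(2×58,500×290/1.0400) = 5,711.83  (< 17,500, feasible at tier 1)
EOQ₂ = √(2×58,500×290/1.0361) = 5,722.57  (< 17,500 → use Q = 17,500 at tier-2 price)
TC(tier 1 (EOQ₁), Q≈5,711.8) = £473,940.30
TC(tier 2, Q≈17,500.0) = £476,280.30
Minimum at tier 1 (EOQ₁): £473,940.30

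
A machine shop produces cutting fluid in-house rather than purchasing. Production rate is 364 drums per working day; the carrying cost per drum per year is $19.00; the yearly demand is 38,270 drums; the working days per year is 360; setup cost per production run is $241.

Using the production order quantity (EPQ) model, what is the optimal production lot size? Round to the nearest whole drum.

1,171 drums

d = 38,270/360 = 106.3056 drums/day;  effective holding cost H(1 − d/p) = 19·(1 − 106.3056/364) = 13.45108
Q* = √(2DS / H_eff) = √(2·38,270·241 / 13.45108) ≈ 1,171.05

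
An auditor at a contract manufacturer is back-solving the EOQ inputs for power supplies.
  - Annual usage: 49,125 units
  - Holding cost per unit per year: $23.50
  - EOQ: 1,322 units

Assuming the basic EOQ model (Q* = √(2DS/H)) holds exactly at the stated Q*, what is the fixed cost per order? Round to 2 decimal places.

Since Q* = (2DS/H)^½, squaring gives Q*²·H = 2DS.
S = Q²H / (2D) = 1,322² × 23.5 / (2 × 49,125) = 418.0211

$418.02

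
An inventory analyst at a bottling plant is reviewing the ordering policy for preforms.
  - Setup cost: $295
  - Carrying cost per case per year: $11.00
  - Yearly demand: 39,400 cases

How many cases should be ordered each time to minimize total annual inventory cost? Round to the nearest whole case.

Optimal lot size Q* = (2 × 39,400 × $295 / $11)^½ ≈ 1,453.71

1,454 cases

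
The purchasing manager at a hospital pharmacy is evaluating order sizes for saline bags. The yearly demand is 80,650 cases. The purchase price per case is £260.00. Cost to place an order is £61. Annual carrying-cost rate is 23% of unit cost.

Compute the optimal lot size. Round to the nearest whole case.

H = i·C = 0.23 × £260 = £59.8000 per case-year
2DS/H = 2·80,650·61/59.8 = 164,536.79
EOQ = √164,536.79 ≈ 405.63

406 cases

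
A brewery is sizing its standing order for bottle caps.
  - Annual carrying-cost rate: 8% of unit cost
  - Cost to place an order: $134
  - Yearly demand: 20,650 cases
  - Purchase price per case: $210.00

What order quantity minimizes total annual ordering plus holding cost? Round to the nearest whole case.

574 cases

Holding cost per case per year: H = 8% × $210 = $16.8000
Optimal lot size Q* = (2 × 20,650 × $134 / $16.8)^½ ≈ 573.95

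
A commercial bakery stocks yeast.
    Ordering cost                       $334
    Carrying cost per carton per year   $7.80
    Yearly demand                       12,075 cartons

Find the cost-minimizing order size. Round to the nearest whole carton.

EOQ = √(2DS/H) = √(2 × 12,075 × 334 / 7.8)
    = √(1,034,115.38) ≈ 1,016.91

1,017 cartons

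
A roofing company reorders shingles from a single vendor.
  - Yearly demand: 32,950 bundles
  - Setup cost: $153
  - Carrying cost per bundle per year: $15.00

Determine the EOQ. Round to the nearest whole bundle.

EOQ = √(2DS/H) = √(2 × 32,950 × 153 / 15)
    = √(672,180.00) ≈ 819.87

820 bundles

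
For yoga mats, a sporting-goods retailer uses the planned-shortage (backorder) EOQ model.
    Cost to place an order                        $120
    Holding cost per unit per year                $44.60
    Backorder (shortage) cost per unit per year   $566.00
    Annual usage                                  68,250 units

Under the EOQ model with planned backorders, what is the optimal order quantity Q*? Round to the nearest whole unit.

629 units

Q* = √(2DS/H) · √((H + b)/b)
   = √(2 × 68,250 × 120 / 44.6) · √((44.6 + 566) / 566)
   = 606.024 × 1.0387 ≈ 629.45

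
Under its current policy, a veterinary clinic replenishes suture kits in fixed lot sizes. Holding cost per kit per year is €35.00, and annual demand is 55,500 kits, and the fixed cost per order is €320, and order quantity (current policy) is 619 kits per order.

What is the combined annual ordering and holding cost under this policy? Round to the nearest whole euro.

Annual ordering cost = (D/Q)·S = (55,500/619) × 320 = €28,691.44
Annual holding cost  = (Q/2)·H = (619/2) × 35 = €10,832.50
Total = €28,691.44 + €10,832.50 = €39,523.94

€39,524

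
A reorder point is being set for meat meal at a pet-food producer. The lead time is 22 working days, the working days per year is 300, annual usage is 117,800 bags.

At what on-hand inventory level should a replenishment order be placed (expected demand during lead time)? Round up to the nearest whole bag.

8,639 bags

Daily demand d = 117,800 / 300 = 392.667 bags/day
Demand during lead time = 392.667 × 22 = 8,638.67
Reorder point = 8,638.67 → round up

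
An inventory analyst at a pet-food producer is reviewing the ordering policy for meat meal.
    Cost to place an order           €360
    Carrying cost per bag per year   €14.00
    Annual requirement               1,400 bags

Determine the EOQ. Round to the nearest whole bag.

268 bags

2DS/H = 2·1,400·360/14 = 72,000.00
EOQ = √72,000.00 ≈ 268.33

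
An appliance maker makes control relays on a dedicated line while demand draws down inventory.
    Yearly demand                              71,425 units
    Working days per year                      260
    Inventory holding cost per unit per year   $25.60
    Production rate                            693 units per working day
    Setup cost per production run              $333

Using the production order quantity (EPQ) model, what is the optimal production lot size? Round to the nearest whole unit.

d = 71,425/260 = 274.7115 units/day;  effective holding cost H(1 − d/p) = 25.6·(1 − 274.7115/693) = 15.45193
Q* = √(2DS / H_eff) = √(2·71,425·333 / 15.45193) ≈ 1,754.57

1,755 units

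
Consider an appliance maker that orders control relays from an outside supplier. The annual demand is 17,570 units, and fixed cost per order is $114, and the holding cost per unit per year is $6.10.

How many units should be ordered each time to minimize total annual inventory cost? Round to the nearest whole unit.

810 units

2DS/H = 2·17,570·114/6.1 = 656,714.75
EOQ = √656,714.75 ≈ 810.38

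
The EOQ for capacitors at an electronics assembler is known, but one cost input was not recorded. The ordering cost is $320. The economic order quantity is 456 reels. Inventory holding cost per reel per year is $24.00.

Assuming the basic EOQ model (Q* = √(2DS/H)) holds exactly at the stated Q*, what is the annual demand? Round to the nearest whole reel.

7,798 reels per year

EOQ relation: Q² = 2DS/H, so rearrange for the unknown.
D = Q²H / (2S) = 456² × 24 / (2 × 320) = 7,797.60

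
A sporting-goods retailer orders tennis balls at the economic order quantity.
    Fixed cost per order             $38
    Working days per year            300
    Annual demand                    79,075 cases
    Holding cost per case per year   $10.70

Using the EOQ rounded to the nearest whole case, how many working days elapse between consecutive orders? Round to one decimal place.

Q* = √(2·D·S / H) = √(2·79,075·38 / 10.7) = √561,654.2 ≈ 749.44 → Q = 749 cases
T = Q/D × 300 days = 749/79,075 × 300 = 2.842 days

2.8 days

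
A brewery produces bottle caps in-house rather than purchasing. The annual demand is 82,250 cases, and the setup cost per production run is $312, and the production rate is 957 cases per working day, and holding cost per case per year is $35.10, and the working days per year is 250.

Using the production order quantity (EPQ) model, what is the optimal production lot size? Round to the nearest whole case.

1,493 cases

d = 82,250/250 = 329.0000 cases/day;  effective holding cost H(1 − d/p) = 35.1·(1 − 329.0000/957) = 23.03323
Q* = √(2DS / H_eff) = √(2·82,250·312 / 23.03323) ≈ 1,492.74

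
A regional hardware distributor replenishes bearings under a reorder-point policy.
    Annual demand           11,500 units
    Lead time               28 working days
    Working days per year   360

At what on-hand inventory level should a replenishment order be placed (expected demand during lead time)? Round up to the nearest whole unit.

895 units

Daily demand d = 11,500 / 360 = 31.944 units/day
Demand during lead time = 31.944 × 28 = 894.44
Reorder point = 894.44 → round up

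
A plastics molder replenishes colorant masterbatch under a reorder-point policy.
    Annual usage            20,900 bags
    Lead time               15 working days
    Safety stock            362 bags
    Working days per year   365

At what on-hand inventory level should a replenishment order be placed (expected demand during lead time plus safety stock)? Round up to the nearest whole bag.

Daily demand d = 20,900 / 365 = 57.260 bags/day
Demand during lead time = 57.260 × 15 = 858.90
Reorder point = 858.90 + 362 = 1,220.90 → round up

1,221 bags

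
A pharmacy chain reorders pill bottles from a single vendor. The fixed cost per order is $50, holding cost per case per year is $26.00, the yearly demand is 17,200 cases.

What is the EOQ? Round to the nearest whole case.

Optimal lot size Q* = (2 × 17,200 × $50 / $26)^½ ≈ 257.20

257 cases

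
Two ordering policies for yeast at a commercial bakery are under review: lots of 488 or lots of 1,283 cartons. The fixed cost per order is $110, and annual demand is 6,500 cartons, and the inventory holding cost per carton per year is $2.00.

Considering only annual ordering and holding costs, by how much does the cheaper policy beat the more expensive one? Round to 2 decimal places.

$112.88

Annual cost at Q: ordering D·S/Q plus holding Q·H/2.
TC(488) = (6,500/488)×110 + (488/2)×2 = $1,953.16
TC(1,283) = (6,500/1,283)×110 + (1,283/2)×2 = $1,840.29
|ΔTC| = |$1,953.16 − $1,840.29| = $112.88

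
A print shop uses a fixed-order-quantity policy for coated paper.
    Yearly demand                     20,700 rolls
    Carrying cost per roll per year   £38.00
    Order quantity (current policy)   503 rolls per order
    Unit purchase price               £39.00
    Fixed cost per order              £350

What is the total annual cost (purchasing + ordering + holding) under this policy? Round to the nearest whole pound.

Annual ordering cost = (D/Q)·S = (20,700/503) × 350 = £14,403.58
Annual holding cost  = (Q/2)·H = (503/2) × 38 = £9,557.00
Purchase cost = D·C = 20,700 × 39 = £807,300.00
Total = £14,403.58 + £9,557.00 + £807,300.00 = £831,260.58

£831,261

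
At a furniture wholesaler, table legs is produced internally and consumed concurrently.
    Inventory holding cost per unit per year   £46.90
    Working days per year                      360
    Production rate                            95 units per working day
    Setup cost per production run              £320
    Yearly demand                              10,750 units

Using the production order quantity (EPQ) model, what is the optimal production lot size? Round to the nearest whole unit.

Daily demand d = 10,750/360 = 29.861; p = 95; 1 − d/p = 0.68567
EPQ = √(2DS / (H(1 − d/p)))
    = √(2 × 10,750 × 320 / (46.9 × 0.68567)) ≈ 462.54

463 units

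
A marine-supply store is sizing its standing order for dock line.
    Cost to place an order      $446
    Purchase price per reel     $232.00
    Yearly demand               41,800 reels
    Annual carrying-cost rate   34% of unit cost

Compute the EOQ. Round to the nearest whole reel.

688 reels

Carrying cost H = $232 × 34% = $78.8800/reel/yr
Q* = √(2·D·S / H) = √(2·41,800·446 / 78.88) = √472,687.6 ≈ 687.52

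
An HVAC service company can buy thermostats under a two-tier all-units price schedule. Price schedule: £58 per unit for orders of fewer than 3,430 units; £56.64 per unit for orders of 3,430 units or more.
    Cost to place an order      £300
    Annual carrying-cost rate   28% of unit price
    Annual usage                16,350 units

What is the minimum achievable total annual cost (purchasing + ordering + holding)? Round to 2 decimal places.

£954,692.56

H₁ = 28%×£58 = £16.2400;  H₂ = 28%×£56.64 = £15.8592
EOQ₁ = √(2×16,350×300/16.2400) = 777.22  (< 3,430, feasible at tier 1)
EOQ₂ = √(2×16,350×300/15.8592) = 786.49  (< 3,430 → use Q = 3,430 at tier-2 price)
TC(tier 1 (EOQ₁), Q≈777.2) = £960,921.98
TC(tier 2, Q≈3,430.0) = £954,692.56
Minimum at tier 2: £954,692.56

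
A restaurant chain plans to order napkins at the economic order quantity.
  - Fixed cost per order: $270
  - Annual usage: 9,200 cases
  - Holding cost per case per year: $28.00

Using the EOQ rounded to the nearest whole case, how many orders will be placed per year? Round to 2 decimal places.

2DS/H = 2·9,200·270/28 = 177,428.57
EOQ = √177,428.57 ≈ 421.22 → Q = 421
N = D/Q = 9,200/421 ≈ 21.853 orders/yr

21.85 orders per year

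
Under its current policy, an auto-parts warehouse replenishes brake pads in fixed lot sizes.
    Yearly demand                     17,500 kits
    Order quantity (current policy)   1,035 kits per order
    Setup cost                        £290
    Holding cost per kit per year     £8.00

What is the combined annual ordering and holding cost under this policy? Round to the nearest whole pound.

£9,043

Annual ordering cost = (D/Q)·S = (17,500/1,035) × 290 = £4,903.38
Annual holding cost  = (Q/2)·H = (1,035/2) × 8 = £4,140.00
Total = £4,903.38 + £4,140.00 = £9,043.38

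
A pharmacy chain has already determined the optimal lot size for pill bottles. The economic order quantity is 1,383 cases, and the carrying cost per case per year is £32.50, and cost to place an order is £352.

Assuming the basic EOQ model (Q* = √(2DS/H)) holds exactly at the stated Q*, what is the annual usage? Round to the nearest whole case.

88,299 cases per year

Since Q* = (2DS/H)^½, squaring gives Q*²·H = 2DS.
D = Q²H / (2S) = 1,383² × 32.5 / (2 × 352) = 88,298.85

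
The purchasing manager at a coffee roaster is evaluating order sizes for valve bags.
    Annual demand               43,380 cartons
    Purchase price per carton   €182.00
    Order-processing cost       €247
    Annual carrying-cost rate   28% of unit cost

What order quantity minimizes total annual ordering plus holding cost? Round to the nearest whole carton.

H = i·C = 0.28 × €182 = €50.9600 per carton-year
Q* = √(2·D·S / H) = √(2·43,380·247 / 50.96) = √420,520.4 ≈ 648.48

648 cartons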